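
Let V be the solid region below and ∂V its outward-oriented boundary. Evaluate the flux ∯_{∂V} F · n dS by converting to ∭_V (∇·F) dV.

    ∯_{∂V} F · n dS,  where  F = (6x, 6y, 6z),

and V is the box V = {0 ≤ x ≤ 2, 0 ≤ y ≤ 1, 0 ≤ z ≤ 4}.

By the divergence theorem,

    ∯_{∂V} F · n dS = ∭_V (∇ · F) dV.

Compute the divergence:
    ∇ · F = ∂F_x/∂x + ∂F_y/∂y + ∂F_z/∂z = 6 + 6 + 6 = 18.

V is a rectangular box, so dV = dx dy dz with 0 ≤ x ≤ 2, 0 ≤ y ≤ 1, 0 ≤ z ≤ 4.

Integrate (18) over V as an iterated integral:

    ∭_V (∇·F) dV = ∫_0^{2} ∫_0^{1} ∫_0^{4} (18) dz dy dx.

Inner (z from 0 to 4): 72.
Middle (y from 0 to 1): 72.
Outer (x from 0 to 2): 144.

Therefore ∯_{∂V} F · n dS = 144.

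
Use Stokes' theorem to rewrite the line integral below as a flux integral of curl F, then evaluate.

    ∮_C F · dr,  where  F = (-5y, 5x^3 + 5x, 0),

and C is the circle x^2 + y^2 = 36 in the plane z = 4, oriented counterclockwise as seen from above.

Let S be the flat disk x^2 + y^2 ≤ 36 in the plane z = 4, with upward unit normal n̂ = ẑ. By Stokes' theorem,

    ∮_C F · dr = ∬_S (∇ × F) · n̂ dS = ∬_D (curl F)_z dA,

where D is the disk x^2 + y^2 ≤ 36.

Compute the curl of F = (-5y, 5x^3 + 5x, 0):
    (∇ × F)_x = ∂F_z/∂y - ∂F_y/∂z = 0,
    (∇ × F)_y = ∂F_x/∂z - ∂F_z/∂x = 0,
    (∇ × F)_z = ∂F_y/∂x - ∂F_x/∂y = 15x^2 + 10.

On z = 4, (curl F)_z = 15x^2 + 10.

Convert to polar (x = r cos θ, y = r sin θ, dA = r dr dθ); the integrand becomes 15r^2cos(θ)^2 + 10, so

    ∬_D (curl F)_z dA = ∫_0^{2π} ∫_0^{6} (15r^2cos(θ)^2 + 10) · r dr dθ.

Inner (r from 0 to 6): 4860cos(θ)^2 + 180.
Outer (θ from 0 to 2π): 5220π.

Therefore ∮_C F · dr = 5220π.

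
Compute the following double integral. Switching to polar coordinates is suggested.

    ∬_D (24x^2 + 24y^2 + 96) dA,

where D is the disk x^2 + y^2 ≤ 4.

The region D is 0 ≤ r ≤ 2, 0 ≤ θ ≤ 2π in polar coordinates, where x = r cos(θ), y = r sin(θ), and dA = r dr dθ.

Under the substitution, the integrand becomes 24r^2 + 96, so

    ∬_D (24x^2 + 24y^2 + 96) dA = ∫_{0}^{2π} ∫_{0}^{2} (24r^2 + 96) · r dr dθ.

Inner integral (in r): ∫_{0}^{2} (24r^2 + 96) · r dr = 288.

Outer integral (in θ): ∫_{0}^{2π} (288) dθ = 576π.

Therefore ∬_D (24x^2 + 24y^2 + 96) dA = 576π.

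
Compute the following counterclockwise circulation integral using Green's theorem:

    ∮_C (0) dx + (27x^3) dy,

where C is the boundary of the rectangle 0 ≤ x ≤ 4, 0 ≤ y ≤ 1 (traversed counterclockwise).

Green's theorem converts the closed line integral into a double integral over the enclosed region D:

    ∮_C P dx + Q dy = ∬_D (∂Q/∂x - ∂P/∂y) dA.

Here P = 0, Q = 27x^3, so

    ∂Q/∂x = 81x^2,    ∂P/∂y = 0,
    ∂Q/∂x - ∂P/∂y = 81x^2.

D is the region 0 ≤ x ≤ 4, 0 ≤ y ≤ 1. Evaluating the double integral:

    ∬_D (81x^2) dA = ∫_0^{4} ∫_0^{1} (81x^2) dy dx.

Inner (y from 0 to 1): 81x^2.
Outer (x from 0 to 4): 1728.

Therefore ∮_C P dx + Q dy = 1728.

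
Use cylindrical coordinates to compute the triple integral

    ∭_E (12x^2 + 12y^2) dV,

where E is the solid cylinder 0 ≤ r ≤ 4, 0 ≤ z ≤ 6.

In cylindrical coordinates, x = r cos(θ), y = r sin(θ), z = z, and dV = r dr dθ dz.

The integrand becomes 12r^2, so

    ∭_E (12x^2 + 12y^2) dV = ∫_{0}^{2π} ∫_{0}^{4} ∫_{0}^{6} (12r^2) · r dz dr dθ.

Inner (z): 72r^3.
Middle (r from 0 to 4): 4608.
Outer (θ): 9216π.

Therefore the triple integral equals 9216π.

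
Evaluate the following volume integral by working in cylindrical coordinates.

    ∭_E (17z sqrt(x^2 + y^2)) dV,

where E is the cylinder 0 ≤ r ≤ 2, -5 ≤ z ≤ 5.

In cylindrical coordinates, x = r cos(θ), y = r sin(θ), z = z, and dV = r dr dθ dz.

The integrand becomes 17r z, so

    ∭_E (17z sqrt(x^2 + y^2)) dV = ∫_{0}^{2π} ∫_{0}^{2} ∫_{-5}^{5} (17r z) · r dz dr dθ.

Inner (z): 0.
Middle (r from 0 to 2): 0.
Outer (θ): 0.

Therefore the triple integral equals 0.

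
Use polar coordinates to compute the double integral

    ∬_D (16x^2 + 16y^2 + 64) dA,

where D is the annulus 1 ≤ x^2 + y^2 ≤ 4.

The region D is 1 ≤ r ≤ 2, 0 ≤ θ ≤ 2π in polar coordinates, where x = r cos(θ), y = r sin(θ), and dA = r dr dθ.

Under the substitution, the integrand becomes 16r^2 + 64, so

    ∬_D (16x^2 + 16y^2 + 64) dA = ∫_{0}^{2π} ∫_{1}^{2} (16r^2 + 64) · r dr dθ.

Inner integral (in r): ∫_{1}^{2} (16r^2 + 64) · r dr = 156.

Outer integral (in θ): ∫_{0}^{2π} (156) dθ = 312π.

Therefore ∬_D (16x^2 + 16y^2 + 64) dA = 312π.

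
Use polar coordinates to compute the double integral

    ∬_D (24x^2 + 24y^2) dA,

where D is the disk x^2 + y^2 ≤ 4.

The region D is 0 ≤ r ≤ 2, 0 ≤ θ ≤ 2π in polar coordinates, where x = r cos(θ), y = r sin(θ), and dA = r dr dθ.

Under the substitution, the integrand becomes 24r^2, so

    ∬_D (24x^2 + 24y^2) dA = ∫_{0}^{2π} ∫_{0}^{2} (24r^2) · r dr dθ.

Inner integral (in r): ∫_{0}^{2} (24r^2) · r dr = 96.

Outer integral (in θ): ∫_{0}^{2π} (96) dθ = 192π.

Therefore ∬_D (24x^2 + 24y^2) dA = 192π.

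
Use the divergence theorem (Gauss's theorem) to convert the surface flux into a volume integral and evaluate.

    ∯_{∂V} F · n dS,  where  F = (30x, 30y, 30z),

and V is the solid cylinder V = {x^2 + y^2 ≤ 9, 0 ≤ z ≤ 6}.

By the divergence theorem,

    ∯_{∂V} F · n dS = ∭_V (∇ · F) dV.

Compute the divergence:
    ∇ · F = ∂F_x/∂x + ∂F_y/∂y + ∂F_z/∂z = 30 + 30 + 30 = 90.

In cylindrical coordinates, x = r cos(θ), y = r sin(θ), z = z, dV = r dr dθ dz, with 0 ≤ r ≤ 3, 0 ≤ θ ≤ 2π, 0 ≤ z ≤ 6.

The integrand, after substitution and multiplying by the volume element, becomes (90) · r, so

    ∭_V (∇·F) dV = ∫_0^{2π} ∫_0^{3} ∫_0^{6} (90) · r dz dr dθ.

Inner (z from 0 to 6): 540r.
Middle (r from 0 to 3): 2430.
Outer (θ from 0 to 2π): 4860π.

Therefore ∯_{∂V} F · n dS = 4860π.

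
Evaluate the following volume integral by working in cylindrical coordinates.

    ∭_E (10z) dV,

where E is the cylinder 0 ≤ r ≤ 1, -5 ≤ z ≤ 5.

In cylindrical coordinates, x = r cos(θ), y = r sin(θ), z = z, and dV = r dr dθ dz.

The integrand becomes 10z, so

    ∭_E (10z) dV = ∫_{0}^{2π} ∫_{0}^{1} ∫_{-5}^{5} (10z) · r dz dr dθ.

Inner (z): 0.
Middle (r from 0 to 1): 0.
Outer (θ): 0.

Therefore the triple integral equals 0.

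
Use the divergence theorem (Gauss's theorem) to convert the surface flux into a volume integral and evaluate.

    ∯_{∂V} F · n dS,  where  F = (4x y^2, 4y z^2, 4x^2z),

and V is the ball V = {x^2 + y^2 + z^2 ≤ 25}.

By the divergence theorem,

    ∯_{∂V} F · n dS = ∭_V (∇ · F) dV.

Compute the divergence:
    ∇ · F = ∂F_x/∂x + ∂F_y/∂y + ∂F_z/∂z = 4y^2 + 4z^2 + 4x^2 = 4x^2 + 4y^2 + 4z^2.

In spherical coordinates, x = ρ sin(φ) cos(θ), y = ρ sin(φ) sin(θ), z = ρ cos(φ), dV = ρ^2 sin(φ) dρ dφ dθ, with 0 ≤ ρ ≤ 5, 0 ≤ φ ≤ π, 0 ≤ θ ≤ 2π.

The integrand, after substitution and multiplying by the volume element, becomes (4ρ^2) · ρ^2 sin(φ), so

    ∭_V (∇·F) dV = ∫_0^{2π} ∫_0^{π} ∫_0^{5} (4ρ^2) · ρ^2 sin(φ) dρ dφ dθ.

Inner (ρ from 0 to 5): 2500sin(φ).
Middle (φ from 0 to π): 5000.
Outer (θ from 0 to 2π): 10000π.

Therefore ∯_{∂V} F · n dS = 10000π.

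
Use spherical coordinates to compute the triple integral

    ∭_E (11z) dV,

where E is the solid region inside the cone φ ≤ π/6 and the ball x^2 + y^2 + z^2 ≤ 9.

In spherical coordinates, x = ρ sin(φ) cos(θ), y = ρ sin(φ) sin(θ), z = ρ cos(φ), and dV = ρ^2 sin(φ) dρ dφ dθ.

The integrand becomes 11ρ cos(φ), so

    ∭_E (11z) dV = ∫_{0}^{2π} ∫_{0}^{π/6} ∫_{0}^{3} (11ρ cos(φ)) · ρ^2 sin(φ) dρ dφ dθ.

Inner (ρ): 891sin(2φ)/8.
Middle (φ): 891/32.
Outer (θ): 891π/16.

Therefore the triple integral equals 891π/16.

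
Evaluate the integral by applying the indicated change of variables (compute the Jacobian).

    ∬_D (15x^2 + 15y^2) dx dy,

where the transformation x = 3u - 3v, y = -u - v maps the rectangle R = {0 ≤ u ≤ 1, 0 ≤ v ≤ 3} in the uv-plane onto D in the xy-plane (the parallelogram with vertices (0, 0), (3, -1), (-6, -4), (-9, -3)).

Compute the Jacobian determinant of (x, y) with respect to (u, v):

    ∂(x,y)/∂(u,v) = | 3  -3 | = (3)(-1) - (-3)(-1) = -6.
                   | -1  -1 |

Its absolute value is |J| = 6 (the area scaling factor).

Substituting x = 3u - 3v, y = -u - v into the integrand,

    15x^2 + 15y^2 → 150u^2 - 240u v + 150v^2,

so the integral becomes

    ∬_R (150u^2 - 240u v + 150v^2) · |J| du dv = ∫_0^1 ∫_0^3 (900u^2 - 1440u v + 900v^2) dv du.

Inner (v): 2700u^2 - 6480u + 8100.
Outer (u): 5760.

Therefore ∬_D (15x^2 + 15y^2) dx dy = 5760.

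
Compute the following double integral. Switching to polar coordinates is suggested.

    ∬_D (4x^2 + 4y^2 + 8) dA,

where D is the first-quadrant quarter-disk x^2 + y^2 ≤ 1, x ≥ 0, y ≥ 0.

The region D is 0 ≤ r ≤ 1, 0 ≤ θ ≤ π/2 in polar coordinates, where x = r cos(θ), y = r sin(θ), and dA = r dr dθ.

Under the substitution, the integrand becomes 4r^2 + 8, so

    ∬_D (4x^2 + 4y^2 + 8) dA = ∫_{0}^{π/2} ∫_{0}^{1} (4r^2 + 8) · r dr dθ.

Inner integral (in r): ∫_{0}^{1} (4r^2 + 8) · r dr = 5.

Outer integral (in θ): ∫_{0}^{π/2} (5) dθ = 5π/2.

Therefore ∬_D (4x^2 + 4y^2 + 8) dA = 5π/2.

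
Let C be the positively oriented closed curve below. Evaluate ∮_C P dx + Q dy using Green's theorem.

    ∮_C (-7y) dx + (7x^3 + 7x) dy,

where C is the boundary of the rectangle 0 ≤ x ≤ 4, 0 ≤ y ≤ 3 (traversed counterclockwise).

Green's theorem converts the closed line integral into a double integral over the enclosed region D:

    ∮_C P dx + Q dy = ∬_D (∂Q/∂x - ∂P/∂y) dA.

Here P = -7y, Q = 7x^3 + 7x, so

    ∂Q/∂x = 21x^2 + 7,    ∂P/∂y = -7,
    ∂Q/∂x - ∂P/∂y = 21x^2 + 14.

D is the region 0 ≤ x ≤ 4, 0 ≤ y ≤ 3. Evaluating the double integral:

    ∬_D (21x^2 + 14) dA = ∫_0^{4} ∫_0^{3} (21x^2 + 14) dy dx.

Inner (y from 0 to 3): 63x^2 + 42.
Outer (x from 0 to 4): 1512.

Therefore ∮_C P dx + Q dy = 1512.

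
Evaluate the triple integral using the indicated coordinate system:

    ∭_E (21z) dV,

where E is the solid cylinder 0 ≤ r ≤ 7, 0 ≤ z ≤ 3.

In cylindrical coordinates, x = r cos(θ), y = r sin(θ), z = z, and dV = r dr dθ dz.

The integrand becomes 21z, so

    ∭_E (21z) dV = ∫_{0}^{2π} ∫_{0}^{7} ∫_{0}^{3} (21z) · r dz dr dθ.

Inner (z): 189r/2.
Middle (r from 0 to 7): 9261/4.
Outer (θ): 9261π/2.

Therefore the triple integral equals 9261π/2.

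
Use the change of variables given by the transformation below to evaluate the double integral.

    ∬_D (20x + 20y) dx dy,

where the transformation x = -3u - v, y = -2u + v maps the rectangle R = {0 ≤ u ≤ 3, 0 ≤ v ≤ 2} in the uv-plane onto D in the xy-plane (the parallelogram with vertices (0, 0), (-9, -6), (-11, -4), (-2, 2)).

Compute the Jacobian determinant of (x, y) with respect to (u, v):

    ∂(x,y)/∂(u,v) = | -3  -1 | = (-3)(1) - (-1)(-2) = -5.
                   | -2  1 |

Its absolute value is |J| = 5 (the area scaling factor).

Substituting x = -3u - v, y = -2u + v into the integrand,

    20x + 20y → -100u,

so the integral becomes

    ∬_R (-100u) · |J| du dv = ∫_0^3 ∫_0^2 (-500u) dv du.

Inner (v): -1000u.
Outer (u): -4500.

Therefore ∬_D (20x + 20y) dx dy = -4500.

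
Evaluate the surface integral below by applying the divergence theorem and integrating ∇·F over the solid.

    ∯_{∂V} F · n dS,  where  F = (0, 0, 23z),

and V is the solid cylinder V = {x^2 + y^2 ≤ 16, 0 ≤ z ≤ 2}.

By the divergence theorem,

    ∯_{∂V} F · n dS = ∭_V (∇ · F) dV.

Compute the divergence:
    ∇ · F = ∂F_x/∂x + ∂F_y/∂y + ∂F_z/∂z = 0 + 0 + 23 = 23.

In cylindrical coordinates, x = r cos(θ), y = r sin(θ), z = z, dV = r dr dθ dz, with 0 ≤ r ≤ 4, 0 ≤ θ ≤ 2π, 0 ≤ z ≤ 2.

The integrand, after substitution and multiplying by the volume element, becomes (23) · r, so

    ∭_V (∇·F) dV = ∫_0^{2π} ∫_0^{4} ∫_0^{2} (23) · r dz dr dθ.

Inner (z from 0 to 2): 46r.
Middle (r from 0 to 4): 368.
Outer (θ from 0 to 2π): 736π.

Therefore ∯_{∂V} F · n dS = 736π.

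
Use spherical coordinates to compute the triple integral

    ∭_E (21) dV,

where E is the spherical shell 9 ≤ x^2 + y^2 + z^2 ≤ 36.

In spherical coordinates, x = ρ sin(φ) cos(θ), y = ρ sin(φ) sin(θ), z = ρ cos(φ), and dV = ρ^2 sin(φ) dρ dφ dθ.

The integrand becomes 21, so

    ∭_E (21) dV = ∫_{0}^{2π} ∫_{0}^{π} ∫_{3}^{6} (21) · ρ^2 sin(φ) dρ dφ dθ.

Inner (ρ): 1323sin(φ).
Middle (φ): 2646.
Outer (θ): 5292π.

Therefore the triple integral equals 5292π.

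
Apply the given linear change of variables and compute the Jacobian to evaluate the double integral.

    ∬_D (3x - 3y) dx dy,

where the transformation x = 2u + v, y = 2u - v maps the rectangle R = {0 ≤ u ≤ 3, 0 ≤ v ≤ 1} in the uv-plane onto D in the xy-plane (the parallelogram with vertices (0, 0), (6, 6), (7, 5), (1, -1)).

Compute the Jacobian determinant of (x, y) with respect to (u, v):

    ∂(x,y)/∂(u,v) = | 2  1 | = (2)(-1) - (1)(2) = -4.
                   | 2  -1 |

Its absolute value is |J| = 4 (the area scaling factor).

Substituting x = 2u + v, y = 2u - v into the integrand,

    3x - 3y → 6v,

so the integral becomes

    ∬_R (6v) · |J| du dv = ∫_0^3 ∫_0^1 (24v) dv du.

Inner (v): 12.
Outer (u): 36.

Therefore ∬_D (3x - 3y) dx dy = 36.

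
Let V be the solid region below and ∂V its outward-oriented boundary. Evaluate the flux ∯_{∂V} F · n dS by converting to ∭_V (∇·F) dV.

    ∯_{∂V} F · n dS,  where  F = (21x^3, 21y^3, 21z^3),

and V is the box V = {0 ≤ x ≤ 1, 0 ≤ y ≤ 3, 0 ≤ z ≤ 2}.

By the divergence theorem,

    ∯_{∂V} F · n dS = ∭_V (∇ · F) dV.

Compute the divergence:
    ∇ · F = ∂F_x/∂x + ∂F_y/∂y + ∂F_z/∂z = 63x^2 + 63y^2 + 63z^2.

V is a rectangular box, so dV = dx dy dz with 0 ≤ x ≤ 1, 0 ≤ y ≤ 3, 0 ≤ z ≤ 2.

Integrate (63x^2 + 63y^2 + 63z^2) over V as an iterated integral:

    ∭_V (∇·F) dV = ∫_0^{1} ∫_0^{3} ∫_0^{2} (63x^2 + 63y^2 + 63z^2) dz dy dx.

Inner (z from 0 to 2): 126x^2 + 126y^2 + 168.
Middle (y from 0 to 3): 378x^2 + 1638.
Outer (x from 0 to 1): 1764.

Therefore ∯_{∂V} F · n dS = 1764.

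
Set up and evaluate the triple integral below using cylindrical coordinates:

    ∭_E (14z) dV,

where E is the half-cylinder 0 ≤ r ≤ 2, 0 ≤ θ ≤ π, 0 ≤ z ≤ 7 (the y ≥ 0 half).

In cylindrical coordinates, x = r cos(θ), y = r sin(θ), z = z, and dV = r dr dθ dz.

The integrand becomes 14z, so

    ∭_E (14z) dV = ∫_{0}^{π} ∫_{0}^{2} ∫_{0}^{7} (14z) · r dz dr dθ.

Inner (z): 343r.
Middle (r from 0 to 2): 686.
Outer (θ): 686π.

Therefore the triple integral equals 686π.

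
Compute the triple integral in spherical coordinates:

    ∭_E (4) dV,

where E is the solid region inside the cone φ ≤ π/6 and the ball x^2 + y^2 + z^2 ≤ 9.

In spherical coordinates, x = ρ sin(φ) cos(θ), y = ρ sin(φ) sin(θ), z = ρ cos(φ), and dV = ρ^2 sin(φ) dρ dφ dθ.

The integrand becomes 4, so

    ∭_E (4) dV = ∫_{0}^{2π} ∫_{0}^{π/6} ∫_{0}^{3} (4) · ρ^2 sin(φ) dρ dφ dθ.

Inner (ρ): 36sin(φ).
Middle (φ): 36 - 18sqrt(3).
Outer (θ): 36π (2 - sqrt(3)).

Therefore the triple integral equals 36π (2 - sqrt(3)).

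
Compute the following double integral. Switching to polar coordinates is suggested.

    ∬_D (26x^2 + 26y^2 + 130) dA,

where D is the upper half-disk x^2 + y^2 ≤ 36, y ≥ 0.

The region D is 0 ≤ r ≤ 6, 0 ≤ θ ≤ π in polar coordinates, where x = r cos(θ), y = r sin(θ), and dA = r dr dθ.

Under the substitution, the integrand becomes 26r^2 + 130, so

    ∬_D (26x^2 + 26y^2 + 130) dA = ∫_{0}^{π} ∫_{0}^{6} (26r^2 + 130) · r dr dθ.

Inner integral (in r): ∫_{0}^{6} (26r^2 + 130) · r dr = 10764.

Outer integral (in θ): ∫_{0}^{π} (10764) dθ = 10764π.

Therefore ∬_D (26x^2 + 26y^2 + 130) dA = 10764π.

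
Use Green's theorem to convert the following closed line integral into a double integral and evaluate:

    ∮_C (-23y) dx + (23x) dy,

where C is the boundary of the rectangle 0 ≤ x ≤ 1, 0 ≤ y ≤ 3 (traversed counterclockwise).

Green's theorem converts the closed line integral into a double integral over the enclosed region D:

    ∮_C P dx + Q dy = ∬_D (∂Q/∂x - ∂P/∂y) dA.

Here P = -23y, Q = 23x, so

    ∂Q/∂x = 23,    ∂P/∂y = -23,
    ∂Q/∂x - ∂P/∂y = 46.

D is the region 0 ≤ x ≤ 1, 0 ≤ y ≤ 3. Evaluating the double integral:

    ∬_D (46) dA = ∫_0^{1} ∫_0^{3} (46) dy dx.

Inner (y from 0 to 3): 138.
Outer (x from 0 to 1): 138.

Therefore ∮_C P dx + Q dy = 138.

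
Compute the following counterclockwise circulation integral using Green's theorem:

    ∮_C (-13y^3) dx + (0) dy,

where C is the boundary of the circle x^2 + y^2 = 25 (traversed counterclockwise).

Green's theorem converts the closed line integral into a double integral over the enclosed region D:

    ∮_C P dx + Q dy = ∬_D (∂Q/∂x - ∂P/∂y) dA.

Here P = -13y^3, Q = 0, so

    ∂Q/∂x = 0,    ∂P/∂y = -39y^2,
    ∂Q/∂x - ∂P/∂y = 39y^2.

D is the region x^2 + y^2 ≤ 25. Evaluating the double integral:

In polar coordinates (x = r cos θ, y = r sin θ, dA = r dr dθ) the integrand becomes 39r^2sin(θ)^2, so

    ∬_D (39y^2) dA = ∫_0^{2π} ∫_0^{5} (39r^2sin(θ)^2) · r dr dθ.

Inner (r from 0 to 5): 24375sin(θ)^2/4.
Outer (θ from 0 to 2π): 24375π/4.

Therefore ∮_C P dx + Q dy = 24375π/4.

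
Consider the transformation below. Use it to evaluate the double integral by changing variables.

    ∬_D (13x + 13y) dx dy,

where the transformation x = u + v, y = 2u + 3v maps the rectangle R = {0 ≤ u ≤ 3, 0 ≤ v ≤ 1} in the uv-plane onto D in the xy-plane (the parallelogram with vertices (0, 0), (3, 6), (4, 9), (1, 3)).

Compute the Jacobian determinant of (x, y) with respect to (u, v):

    ∂(x,y)/∂(u,v) = | 1  1 | = (1)(3) - (1)(2) = 1.
                   | 2  3 |

Its absolute value is |J| = 1 (the area scaling factor).

Substituting x = u + v, y = 2u + 3v into the integrand,

    13x + 13y → 39u + 52v,

so the integral becomes

    ∬_R (39u + 52v) · |J| du dv = ∫_0^3 ∫_0^1 (39u + 52v) dv du.

Inner (v): 39u + 26.
Outer (u): 507/2.

Therefore ∬_D (13x + 13y) dx dy = 507/2.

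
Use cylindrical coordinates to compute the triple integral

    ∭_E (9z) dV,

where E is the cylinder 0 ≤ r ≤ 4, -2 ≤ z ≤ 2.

In cylindrical coordinates, x = r cos(θ), y = r sin(θ), z = z, and dV = r dr dθ dz.

The integrand becomes 9z, so

    ∭_E (9z) dV = ∫_{0}^{2π} ∫_{0}^{4} ∫_{-2}^{2} (9z) · r dz dr dθ.

Inner (z): 0.
Middle (r from 0 to 4): 0.
Outer (θ): 0.

Therefore the triple integral equals 0.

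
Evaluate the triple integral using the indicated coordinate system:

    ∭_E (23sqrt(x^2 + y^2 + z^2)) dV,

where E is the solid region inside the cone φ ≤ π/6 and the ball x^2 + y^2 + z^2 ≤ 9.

In spherical coordinates, x = ρ sin(φ) cos(θ), y = ρ sin(φ) sin(θ), z = ρ cos(φ), and dV = ρ^2 sin(φ) dρ dφ dθ.

The integrand becomes 23ρ, so

    ∭_E (23sqrt(x^2 + y^2 + z^2)) dV = ∫_{0}^{2π} ∫_{0}^{π/6} ∫_{0}^{3} (23ρ) · ρ^2 sin(φ) dρ dφ dθ.

Inner (ρ): 1863sin(φ)/4.
Middle (φ): 1863/4 - 1863sqrt(3)/8.
Outer (θ): 1863π (2 - sqrt(3))/4.

Therefore the triple integral equals 1863π (2 - sqrt(3))/4.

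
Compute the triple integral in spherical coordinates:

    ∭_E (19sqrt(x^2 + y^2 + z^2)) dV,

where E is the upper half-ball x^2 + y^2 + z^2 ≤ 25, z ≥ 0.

In spherical coordinates, x = ρ sin(φ) cos(θ), y = ρ sin(φ) sin(θ), z = ρ cos(φ), and dV = ρ^2 sin(φ) dρ dφ dθ.

The integrand becomes 19ρ, so

    ∭_E (19sqrt(x^2 + y^2 + z^2)) dV = ∫_{0}^{2π} ∫_{0}^{π/2} ∫_{0}^{5} (19ρ) · ρ^2 sin(φ) dρ dφ dθ.

Inner (ρ): 11875sin(φ)/4.
Middle (φ): 11875/4.
Outer (θ): 11875π/2.

Therefore the triple integral equals 11875π/2.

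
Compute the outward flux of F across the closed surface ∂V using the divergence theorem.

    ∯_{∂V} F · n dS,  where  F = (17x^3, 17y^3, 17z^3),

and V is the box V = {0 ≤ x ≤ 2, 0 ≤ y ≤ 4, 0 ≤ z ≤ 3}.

By the divergence theorem,

    ∯_{∂V} F · n dS = ∭_V (∇ · F) dV.

Compute the divergence:
    ∇ · F = ∂F_x/∂x + ∂F_y/∂y + ∂F_z/∂z = 51x^2 + 51y^2 + 51z^2.

V is a rectangular box, so dV = dx dy dz with 0 ≤ x ≤ 2, 0 ≤ y ≤ 4, 0 ≤ z ≤ 3.

Integrate (51x^2 + 51y^2 + 51z^2) over V as an iterated integral:

    ∭_V (∇·F) dV = ∫_0^{2} ∫_0^{4} ∫_0^{3} (51x^2 + 51y^2 + 51z^2) dz dy dx.

Inner (z from 0 to 3): 153x^2 + 153y^2 + 459.
Middle (y from 0 to 4): 612x^2 + 5100.
Outer (x from 0 to 2): 11832.

Therefore ∯_{∂V} F · n dS = 11832.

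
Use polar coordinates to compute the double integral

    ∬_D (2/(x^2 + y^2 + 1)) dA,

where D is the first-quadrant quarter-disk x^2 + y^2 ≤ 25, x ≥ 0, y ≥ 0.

The region D is 0 ≤ r ≤ 5, 0 ≤ θ ≤ π/2 in polar coordinates, where x = r cos(θ), y = r sin(θ), and dA = r dr dθ.

Under the substitution, the integrand becomes 2/(r^2 + 1), so

    ∬_D (2/(x^2 + y^2 + 1)) dA = ∫_{0}^{π/2} ∫_{0}^{5} (2/(r^2 + 1)) · r dr dθ.

Inner integral (in r): ∫_{0}^{5} (2/(r^2 + 1)) · r dr = log(26).

Outer integral (in θ): ∫_{0}^{π/2} (log(26)) dθ = π log(26)/2.

Therefore ∬_D (2/(x^2 + y^2 + 1)) dA = π log(26)/2.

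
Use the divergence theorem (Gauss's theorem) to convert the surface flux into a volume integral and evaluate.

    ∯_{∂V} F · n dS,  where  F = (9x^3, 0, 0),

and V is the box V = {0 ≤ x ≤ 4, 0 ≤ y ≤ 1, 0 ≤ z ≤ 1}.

By the divergence theorem,

    ∯_{∂V} F · n dS = ∭_V (∇ · F) dV.

Compute the divergence:
    ∇ · F = ∂F_x/∂x + ∂F_y/∂y + ∂F_z/∂z = 27x^2 + 0 + 0 = 27x^2.

V is a rectangular box, so dV = dx dy dz with 0 ≤ x ≤ 4, 0 ≤ y ≤ 1, 0 ≤ z ≤ 1.

Integrate (27x^2) over V as an iterated integral:

    ∭_V (∇·F) dV = ∫_0^{4} ∫_0^{1} ∫_0^{1} (27x^2) dz dy dx.

Inner (z from 0 to 1): 27x^2.
Middle (y from 0 to 1): 27x^2.
Outer (x from 0 to 4): 576.

Therefore ∯_{∂V} F · n dS = 576.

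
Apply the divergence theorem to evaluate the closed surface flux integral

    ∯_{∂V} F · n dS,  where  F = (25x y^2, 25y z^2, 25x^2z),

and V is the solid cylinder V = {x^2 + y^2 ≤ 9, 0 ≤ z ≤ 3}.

By the divergence theorem,

    ∯_{∂V} F · n dS = ∭_V (∇ · F) dV.

Compute the divergence:
    ∇ · F = ∂F_x/∂x + ∂F_y/∂y + ∂F_z/∂z = 25y^2 + 25z^2 + 25x^2 = 25x^2 + 25y^2 + 25z^2.

In cylindrical coordinates, x = r cos(θ), y = r sin(θ), z = z, dV = r dr dθ dz, with 0 ≤ r ≤ 3, 0 ≤ θ ≤ 2π, 0 ≤ z ≤ 3.

The integrand, after substitution and multiplying by the volume element, becomes (25r^2 + 25z^2) · r, so

    ∭_V (∇·F) dV = ∫_0^{2π} ∫_0^{3} ∫_0^{3} (25r^2 + 25z^2) · r dz dr dθ.

Inner (z from 0 to 3): 75r (r^2 + 3).
Middle (r from 0 to 3): 10125/4.
Outer (θ from 0 to 2π): 10125π/2.

Therefore ∯_{∂V} F · n dS = 10125π/2.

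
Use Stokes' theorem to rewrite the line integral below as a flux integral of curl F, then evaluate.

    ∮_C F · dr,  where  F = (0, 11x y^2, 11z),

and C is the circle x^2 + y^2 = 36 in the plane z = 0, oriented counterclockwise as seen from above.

Let S be the flat disk x^2 + y^2 ≤ 36 in the plane z = 0, with upward unit normal n̂ = ẑ. By Stokes' theorem,

    ∮_C F · dr = ∬_S (∇ × F) · n̂ dS = ∬_D (curl F)_z dA,

where D is the disk x^2 + y^2 ≤ 36.

Compute the curl of F = (0, 11x y^2, 11z):
    (∇ × F)_x = ∂F_z/∂y - ∂F_y/∂z = 0,
    (∇ × F)_y = ∂F_x/∂z - ∂F_z/∂x = 0,
    (∇ × F)_z = ∂F_y/∂x - ∂F_x/∂y = 11y^2.

On z = 0, (curl F)_z = 11y^2.

Convert to polar (x = r cos θ, y = r sin θ, dA = r dr dθ); the integrand becomes 11r^2sin(θ)^2, so

    ∬_D (curl F)_z dA = ∫_0^{2π} ∫_0^{6} (11r^2sin(θ)^2) · r dr dθ.

Inner (r from 0 to 6): 3564sin(θ)^2.
Outer (θ from 0 to 2π): 3564π.

Therefore ∮_C F · dr = 3564π.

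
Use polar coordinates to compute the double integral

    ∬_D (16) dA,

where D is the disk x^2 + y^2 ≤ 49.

The region D is 0 ≤ r ≤ 7, 0 ≤ θ ≤ 2π in polar coordinates, where x = r cos(θ), y = r sin(θ), and dA = r dr dθ.

Under the substitution, the integrand becomes 16, so

    ∬_D (16) dA = ∫_{0}^{2π} ∫_{0}^{7} (16) · r dr dθ.

Inner integral (in r): ∫_{0}^{7} (16) · r dr = 392.

Outer integral (in θ): ∫_{0}^{2π} (392) dθ = 784π.

Therefore ∬_D (16) dA = 784π.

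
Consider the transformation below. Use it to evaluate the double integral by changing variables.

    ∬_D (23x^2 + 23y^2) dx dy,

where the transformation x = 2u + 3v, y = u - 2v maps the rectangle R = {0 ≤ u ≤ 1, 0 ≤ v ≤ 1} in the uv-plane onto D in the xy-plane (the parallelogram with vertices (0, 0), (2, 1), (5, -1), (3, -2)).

Compute the Jacobian determinant of (x, y) with respect to (u, v):

    ∂(x,y)/∂(u,v) = | 2  3 | = (2)(-2) - (3)(1) = -7.
                   | 1  -2 |

Its absolute value is |J| = 7 (the area scaling factor).

Substituting x = 2u + 3v, y = u - 2v into the integrand,

    23x^2 + 23y^2 → 115u^2 + 184u v + 299v^2,

so the integral becomes

    ∬_R (115u^2 + 184u v + 299v^2) · |J| du dv = ∫_0^1 ∫_0^1 (805u^2 + 1288u v + 2093v^2) dv du.

Inner (v): 805u^2 + 644u + 2093/3.
Outer (u): 1288.

Therefore ∬_D (23x^2 + 23y^2) dx dy = 1288.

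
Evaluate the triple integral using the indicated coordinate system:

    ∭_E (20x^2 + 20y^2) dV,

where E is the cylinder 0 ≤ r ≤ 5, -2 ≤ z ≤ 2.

In cylindrical coordinates, x = r cos(θ), y = r sin(θ), z = z, and dV = r dr dθ dz.

The integrand becomes 20r^2, so

    ∭_E (20x^2 + 20y^2) dV = ∫_{0}^{2π} ∫_{0}^{5} ∫_{-2}^{2} (20r^2) · r dz dr dθ.

Inner (z): 80r^3.
Middle (r from 0 to 5): 12500.
Outer (θ): 25000π.

Therefore the triple integral equals 25000π.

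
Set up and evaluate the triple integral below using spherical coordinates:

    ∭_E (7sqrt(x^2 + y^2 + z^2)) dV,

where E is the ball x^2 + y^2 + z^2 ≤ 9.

In spherical coordinates, x = ρ sin(φ) cos(θ), y = ρ sin(φ) sin(θ), z = ρ cos(φ), and dV = ρ^2 sin(φ) dρ dφ dθ.

The integrand becomes 7ρ, so

    ∭_E (7sqrt(x^2 + y^2 + z^2)) dV = ∫_{0}^{2π} ∫_{0}^{π} ∫_{0}^{3} (7ρ) · ρ^2 sin(φ) dρ dφ dθ.

Inner (ρ): 567sin(φ)/4.
Middle (φ): 567/2.
Outer (θ): 567π.

Therefore the triple integral equals 567π.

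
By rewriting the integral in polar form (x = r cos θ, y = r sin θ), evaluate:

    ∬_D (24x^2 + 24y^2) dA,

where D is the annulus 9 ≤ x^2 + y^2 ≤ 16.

The region D is 3 ≤ r ≤ 4, 0 ≤ θ ≤ 2π in polar coordinates, where x = r cos(θ), y = r sin(θ), and dA = r dr dθ.

Under the substitution, the integrand becomes 24r^2, so

    ∬_D (24x^2 + 24y^2) dA = ∫_{0}^{2π} ∫_{3}^{4} (24r^2) · r dr dθ.

Inner integral (in r): ∫_{3}^{4} (24r^2) · r dr = 1050.

Outer integral (in θ): ∫_{0}^{2π} (1050) dθ = 2100π.

Therefore ∬_D (24x^2 + 24y^2) dA = 2100π.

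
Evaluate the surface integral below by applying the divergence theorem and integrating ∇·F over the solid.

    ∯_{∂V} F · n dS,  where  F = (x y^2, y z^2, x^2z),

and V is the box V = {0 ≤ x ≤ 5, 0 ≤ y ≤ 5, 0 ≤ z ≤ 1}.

By the divergence theorem,

    ∯_{∂V} F · n dS = ∭_V (∇ · F) dV.

Compute the divergence:
    ∇ · F = ∂F_x/∂x + ∂F_y/∂y + ∂F_z/∂z = y^2 + z^2 + x^2 = x^2 + y^2 + z^2.

V is a rectangular box, so dV = dx dy dz with 0 ≤ x ≤ 5, 0 ≤ y ≤ 5, 0 ≤ z ≤ 1.

Integrate (x^2 + y^2 + z^2) over V as an iterated integral:

    ∭_V (∇·F) dV = ∫_0^{5} ∫_0^{5} ∫_0^{1} (x^2 + y^2 + z^2) dz dy dx.

Inner (z from 0 to 1): x^2 + y^2 + 1/3.
Middle (y from 0 to 5): 5x^2 + 130/3.
Outer (x from 0 to 5): 425.

Therefore ∯_{∂V} F · n dS = 425.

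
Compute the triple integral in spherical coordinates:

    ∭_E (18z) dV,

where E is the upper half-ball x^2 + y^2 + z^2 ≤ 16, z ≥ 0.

In spherical coordinates, x = ρ sin(φ) cos(θ), y = ρ sin(φ) sin(θ), z = ρ cos(φ), and dV = ρ^2 sin(φ) dρ dφ dθ.

The integrand becomes 18ρ cos(φ), so

    ∭_E (18z) dV = ∫_{0}^{2π} ∫_{0}^{π/2} ∫_{0}^{4} (18ρ cos(φ)) · ρ^2 sin(φ) dρ dφ dθ.

Inner (ρ): 576sin(2φ).
Middle (φ): 576.
Outer (θ): 1152π.

Therefore the triple integral equals 1152π.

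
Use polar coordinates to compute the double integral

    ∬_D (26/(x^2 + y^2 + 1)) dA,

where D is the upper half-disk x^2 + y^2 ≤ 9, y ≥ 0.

The region D is 0 ≤ r ≤ 3, 0 ≤ θ ≤ π in polar coordinates, where x = r cos(θ), y = r sin(θ), and dA = r dr dθ.

Under the substitution, the integrand becomes 26/(r^2 + 1), so

    ∬_D (26/(x^2 + y^2 + 1)) dA = ∫_{0}^{π} ∫_{0}^{3} (26/(r^2 + 1)) · r dr dθ.

Inner integral (in r): ∫_{0}^{3} (26/(r^2 + 1)) · r dr = log(10000000000000).

Outer integral (in θ): ∫_{0}^{π} (log(10000000000000)) dθ = log(10000000000000^π).

Therefore ∬_D (26/(x^2 + y^2 + 1)) dA = log(10000000000000^π).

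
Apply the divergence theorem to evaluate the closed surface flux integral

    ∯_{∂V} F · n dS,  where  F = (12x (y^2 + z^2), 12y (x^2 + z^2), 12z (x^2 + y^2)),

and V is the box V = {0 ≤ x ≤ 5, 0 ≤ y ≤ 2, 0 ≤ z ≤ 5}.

By the divergence theorem,

    ∯_{∂V} F · n dS = ∭_V (∇ · F) dV.

Compute the divergence:
    ∇ · F = ∂F_x/∂x + ∂F_y/∂y + ∂F_z/∂z = 12y^2 + 12z^2 + 12x^2 + 12z^2 + 12x^2 + 12y^2 = 24x^2 + 24y^2 + 24z^2.

V is a rectangular box, so dV = dx dy dz with 0 ≤ x ≤ 5, 0 ≤ y ≤ 2, 0 ≤ z ≤ 5.

Integrate (24x^2 + 24y^2 + 24z^2) over V as an iterated integral:

    ∭_V (∇·F) dV = ∫_0^{5} ∫_0^{2} ∫_0^{5} (24x^2 + 24y^2 + 24z^2) dz dy dx.

Inner (z from 0 to 5): 120x^2 + 120y^2 + 1000.
Middle (y from 0 to 2): 240x^2 + 2320.
Outer (x from 0 to 5): 21600.

Therefore ∯_{∂V} F · n dS = 21600.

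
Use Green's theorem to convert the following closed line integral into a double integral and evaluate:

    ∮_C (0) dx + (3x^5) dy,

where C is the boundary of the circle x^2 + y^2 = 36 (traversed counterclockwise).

Green's theorem converts the closed line integral into a double integral over the enclosed region D:

    ∮_C P dx + Q dy = ∬_D (∂Q/∂x - ∂P/∂y) dA.

Here P = 0, Q = 3x^5, so

    ∂Q/∂x = 15x^4,    ∂P/∂y = 0,
    ∂Q/∂x - ∂P/∂y = 15x^4.

D is the region x^2 + y^2 ≤ 36. Evaluating the double integral:

In polar coordinates (x = r cos θ, y = r sin θ, dA = r dr dθ) the integrand becomes 15r^4cos(θ)^4, so

    ∬_D (15x^4) dA = ∫_0^{2π} ∫_0^{6} (15r^4cos(θ)^4) · r dr dθ.

Inner (r from 0 to 6): 116640cos(θ)^4.
Outer (θ from 0 to 2π): 87480π.

Therefore ∮_C P dx + Q dy = 87480π.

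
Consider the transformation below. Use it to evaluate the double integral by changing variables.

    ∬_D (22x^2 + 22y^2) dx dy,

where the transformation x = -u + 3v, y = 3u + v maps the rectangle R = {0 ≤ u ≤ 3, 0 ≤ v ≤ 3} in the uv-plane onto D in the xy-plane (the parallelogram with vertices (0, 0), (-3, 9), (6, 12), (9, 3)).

Compute the Jacobian determinant of (x, y) with respect to (u, v):

    ∂(x,y)/∂(u,v) = | -1  3 | = (-1)(1) - (3)(3) = -10.
                   | 3  1 |

Its absolute value is |J| = 10 (the area scaling factor).

Substituting x = -u + 3v, y = 3u + v into the integrand,

    22x^2 + 22y^2 → 220u^2 + 220v^2,

so the integral becomes

    ∬_R (220u^2 + 220v^2) · |J| du dv = ∫_0^3 ∫_0^3 (2200u^2 + 2200v^2) dv du.

Inner (v): 6600u^2 + 19800.
Outer (u): 118800.

Therefore ∬_D (22x^2 + 22y^2) dx dy = 118800.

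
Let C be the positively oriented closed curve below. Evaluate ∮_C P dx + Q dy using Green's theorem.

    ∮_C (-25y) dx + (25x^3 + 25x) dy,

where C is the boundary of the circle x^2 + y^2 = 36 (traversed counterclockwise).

Green's theorem converts the closed line integral into a double integral over the enclosed region D:

    ∮_C P dx + Q dy = ∬_D (∂Q/∂x - ∂P/∂y) dA.

Here P = -25y, Q = 25x^3 + 25x, so

    ∂Q/∂x = 75x^2 + 25,    ∂P/∂y = -25,
    ∂Q/∂x - ∂P/∂y = 75x^2 + 50.

D is the region x^2 + y^2 ≤ 36. Evaluating the double integral:

In polar coordinates (x = r cos θ, y = r sin θ, dA = r dr dθ) the integrand becomes 75r^2cos(θ)^2 + 50, so

    ∬_D (75x^2 + 50) dA = ∫_0^{2π} ∫_0^{6} (75r^2cos(θ)^2 + 50) · r dr dθ.

Inner (r from 0 to 6): 24300cos(θ)^2 + 900.
Outer (θ from 0 to 2π): 26100π.

Therefore ∮_C P dx + Q dy = 26100π.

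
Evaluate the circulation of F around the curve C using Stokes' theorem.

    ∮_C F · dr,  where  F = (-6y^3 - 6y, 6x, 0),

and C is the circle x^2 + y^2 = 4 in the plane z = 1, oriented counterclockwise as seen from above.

Let S be the flat disk x^2 + y^2 ≤ 4 in the plane z = 1, with upward unit normal n̂ = ẑ. By Stokes' theorem,

    ∮_C F · dr = ∬_S (∇ × F) · n̂ dS = ∬_D (curl F)_z dA,

where D is the disk x^2 + y^2 ≤ 4.

Compute the curl of F = (-6y^3 - 6y, 6x, 0):
    (∇ × F)_x = ∂F_z/∂y - ∂F_y/∂z = 0,
    (∇ × F)_y = ∂F_x/∂z - ∂F_z/∂x = 0,
    (∇ × F)_z = ∂F_y/∂x - ∂F_x/∂y = 18y^2 + 12.

On z = 1, (curl F)_z = 18y^2 + 12.

Convert to polar (x = r cos θ, y = r sin θ, dA = r dr dθ); the integrand becomes 18r^2sin(θ)^2 + 12, so

    ∬_D (curl F)_z dA = ∫_0^{2π} ∫_0^{2} (18r^2sin(θ)^2 + 12) · r dr dθ.

Inner (r from 0 to 2): 72sin(θ)^2 + 24.
Outer (θ from 0 to 2π): 120π.

Therefore ∮_C F · dr = 120π.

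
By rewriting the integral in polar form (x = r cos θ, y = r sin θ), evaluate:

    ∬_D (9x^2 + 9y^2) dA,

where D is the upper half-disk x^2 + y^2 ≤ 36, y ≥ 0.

The region D is 0 ≤ r ≤ 6, 0 ≤ θ ≤ π in polar coordinates, where x = r cos(θ), y = r sin(θ), and dA = r dr dθ.

Under the substitution, the integrand becomes 9r^2, so

    ∬_D (9x^2 + 9y^2) dA = ∫_{0}^{π} ∫_{0}^{6} (9r^2) · r dr dθ.

Inner integral (in r): ∫_{0}^{6} (9r^2) · r dr = 2916.

Outer integral (in θ): ∫_{0}^{π} (2916) dθ = 2916π.

Therefore ∬_D (9x^2 + 9y^2) dA = 2916π.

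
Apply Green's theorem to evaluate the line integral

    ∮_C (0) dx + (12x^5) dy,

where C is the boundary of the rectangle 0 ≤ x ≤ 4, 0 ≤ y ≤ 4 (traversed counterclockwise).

Green's theorem converts the closed line integral into a double integral over the enclosed region D:

    ∮_C P dx + Q dy = ∬_D (∂Q/∂x - ∂P/∂y) dA.

Here P = 0, Q = 12x^5, so

    ∂Q/∂x = 60x^4,    ∂P/∂y = 0,
    ∂Q/∂x - ∂P/∂y = 60x^4.

D is the region 0 ≤ x ≤ 4, 0 ≤ y ≤ 4. Evaluating the double integral:

    ∬_D (60x^4) dA = ∫_0^{4} ∫_0^{4} (60x^4) dy dx.

Inner (y from 0 to 4): 240x^4.
Outer (x from 0 to 4): 49152.

Therefore ∮_C P dx + Q dy = 49152.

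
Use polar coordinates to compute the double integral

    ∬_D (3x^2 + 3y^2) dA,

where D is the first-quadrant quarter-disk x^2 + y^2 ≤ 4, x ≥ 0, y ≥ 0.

The region D is 0 ≤ r ≤ 2, 0 ≤ θ ≤ π/2 in polar coordinates, where x = r cos(θ), y = r sin(θ), and dA = r dr dθ.

Under the substitution, the integrand becomes 3r^2, so

    ∬_D (3x^2 + 3y^2) dA = ∫_{0}^{π/2} ∫_{0}^{2} (3r^2) · r dr dθ.

Inner integral (in r): ∫_{0}^{2} (3r^2) · r dr = 12.

Outer integral (in θ): ∫_{0}^{π/2} (12) dθ = 6π.

Therefore ∬_D (3x^2 + 3y^2) dA = 6π.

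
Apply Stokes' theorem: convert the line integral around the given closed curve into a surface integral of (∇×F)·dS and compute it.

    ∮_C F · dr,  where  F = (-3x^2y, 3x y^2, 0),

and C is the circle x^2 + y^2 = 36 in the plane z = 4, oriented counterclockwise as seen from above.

Let S be the flat disk x^2 + y^2 ≤ 36 in the plane z = 4, with upward unit normal n̂ = ẑ. By Stokes' theorem,

    ∮_C F · dr = ∬_S (∇ × F) · n̂ dS = ∬_D (curl F)_z dA,

where D is the disk x^2 + y^2 ≤ 36.

Compute the curl of F = (-3x^2y, 3x y^2, 0):
    (∇ × F)_x = ∂F_z/∂y - ∂F_y/∂z = 0,
    (∇ × F)_y = ∂F_x/∂z - ∂F_z/∂x = 0,
    (∇ × F)_z = ∂F_y/∂x - ∂F_x/∂y = 3x^2 + 3y^2.

On z = 4, (curl F)_z = 3x^2 + 3y^2.

Convert to polar (x = r cos θ, y = r sin θ, dA = r dr dθ); the integrand becomes 3r^2, so

    ∬_D (curl F)_z dA = ∫_0^{2π} ∫_0^{6} (3r^2) · r dr dθ.

Inner (r from 0 to 6): 972.
Outer (θ from 0 to 2π): 1944π.

Therefore ∮_C F · dr = 1944π.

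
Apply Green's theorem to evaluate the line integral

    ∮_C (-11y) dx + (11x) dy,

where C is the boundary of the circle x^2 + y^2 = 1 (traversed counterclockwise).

Green's theorem converts the closed line integral into a double integral over the enclosed region D:

    ∮_C P dx + Q dy = ∬_D (∂Q/∂x - ∂P/∂y) dA.

Here P = -11y, Q = 11x, so

    ∂Q/∂x = 11,    ∂P/∂y = -11,
    ∂Q/∂x - ∂P/∂y = 22.

D is the region x^2 + y^2 ≤ 1. Evaluating the double integral:

In polar coordinates (x = r cos θ, y = r sin θ, dA = r dr dθ) the integrand becomes 22, so

    ∬_D (22) dA = ∫_0^{2π} ∫_0^{1} (22) · r dr dθ.

Inner (r from 0 to 1): 11.
Outer (θ from 0 to 2π): 22π.

Therefore ∮_C P dx + Q dy = 22π.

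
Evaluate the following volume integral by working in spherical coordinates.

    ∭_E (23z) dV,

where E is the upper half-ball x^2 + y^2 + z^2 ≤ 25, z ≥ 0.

In spherical coordinates, x = ρ sin(φ) cos(θ), y = ρ sin(φ) sin(θ), z = ρ cos(φ), and dV = ρ^2 sin(φ) dρ dφ dθ.

The integrand becomes 23ρ cos(φ), so

    ∭_E (23z) dV = ∫_{0}^{2π} ∫_{0}^{π/2} ∫_{0}^{5} (23ρ cos(φ)) · ρ^2 sin(φ) dρ dφ dθ.

Inner (ρ): 14375sin(2φ)/8.
Middle (φ): 14375/8.
Outer (θ): 14375π/4.

Therefore the triple integral equals 14375π/4.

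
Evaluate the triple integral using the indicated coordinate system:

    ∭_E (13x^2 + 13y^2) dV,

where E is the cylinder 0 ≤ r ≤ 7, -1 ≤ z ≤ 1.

In cylindrical coordinates, x = r cos(θ), y = r sin(θ), z = z, and dV = r dr dθ dz.

The integrand becomes 13r^2, so

    ∭_E (13x^2 + 13y^2) dV = ∫_{0}^{2π} ∫_{0}^{7} ∫_{-1}^{1} (13r^2) · r dz dr dθ.

Inner (z): 26r^3.
Middle (r from 0 to 7): 31213/2.
Outer (θ): 31213π.

Therefore the triple integral equals 31213π.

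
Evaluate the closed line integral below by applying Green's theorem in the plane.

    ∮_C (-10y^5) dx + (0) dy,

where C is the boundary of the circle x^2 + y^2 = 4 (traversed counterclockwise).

Green's theorem converts the closed line integral into a double integral over the enclosed region D:

    ∮_C P dx + Q dy = ∬_D (∂Q/∂x - ∂P/∂y) dA.

Here P = -10y^5, Q = 0, so

    ∂Q/∂x = 0,    ∂P/∂y = -50y^4,
    ∂Q/∂x - ∂P/∂y = 50y^4.

D is the region x^2 + y^2 ≤ 4. Evaluating the double integral:

In polar coordinates (x = r cos θ, y = r sin θ, dA = r dr dθ) the integrand becomes 50r^4sin(θ)^4, so

    ∬_D (50y^4) dA = ∫_0^{2π} ∫_0^{2} (50r^4sin(θ)^4) · r dr dθ.

Inner (r from 0 to 2): 1600sin(θ)^4/3.
Outer (θ from 0 to 2π): 400π.

Therefore ∮_C P dx + Q dy = 400π.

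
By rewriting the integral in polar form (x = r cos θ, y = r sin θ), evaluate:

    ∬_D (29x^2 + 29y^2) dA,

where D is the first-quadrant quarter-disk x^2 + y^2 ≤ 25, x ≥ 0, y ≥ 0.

The region D is 0 ≤ r ≤ 5, 0 ≤ θ ≤ π/2 in polar coordinates, where x = r cos(θ), y = r sin(θ), and dA = r dr dθ.

Under the substitution, the integrand becomes 29r^2, so

    ∬_D (29x^2 + 29y^2) dA = ∫_{0}^{π/2} ∫_{0}^{5} (29r^2) · r dr dθ.

Inner integral (in r): ∫_{0}^{5} (29r^2) · r dr = 18125/4.

Outer integral (in θ): ∫_{0}^{π/2} (18125/4) dθ = 18125π/8.

Therefore ∬_D (29x^2 + 29y^2) dA = 18125π/8.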